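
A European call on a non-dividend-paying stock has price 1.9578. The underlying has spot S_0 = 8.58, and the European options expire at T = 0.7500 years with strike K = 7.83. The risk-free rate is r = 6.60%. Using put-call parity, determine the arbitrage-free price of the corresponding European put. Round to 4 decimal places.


Put-call parity: C - P = S_0 * exp(-qT) - K * exp(-rT).
S_0 * exp(-qT) = 8.5800 * 1.00000000 = 8.58000000
K * exp(-rT) = 7.8300 * 0.95170516 = 7.45185139
P = C - S*exp(-qT) + K*exp(-rT)
P = 1.9578 - 8.58000000 + 7.45185139 = 0.8297

Answer: Put price = 0.8297


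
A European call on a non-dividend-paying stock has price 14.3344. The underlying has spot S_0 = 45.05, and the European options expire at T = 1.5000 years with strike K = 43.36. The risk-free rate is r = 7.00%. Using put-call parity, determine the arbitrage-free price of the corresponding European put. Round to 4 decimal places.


Answer: Put price = 8.3225

Derivation:
Put-call parity: C - P = S_0 * exp(-qT) - K * exp(-rT).
S_0 * exp(-qT) = 45.0500 * 1.00000000 = 45.05000000
K * exp(-rT) = 43.3600 * 0.90032452 = 39.03807130
P = C - S*exp(-qT) + K*exp(-rT)
P = 14.3344 - 45.05000000 + 39.03807130 = 8.3225


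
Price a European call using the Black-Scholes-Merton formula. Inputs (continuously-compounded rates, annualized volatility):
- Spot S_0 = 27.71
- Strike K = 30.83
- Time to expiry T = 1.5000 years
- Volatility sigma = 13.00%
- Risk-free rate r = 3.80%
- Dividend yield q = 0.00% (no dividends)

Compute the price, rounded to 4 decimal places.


Answer: Price = 1.1840

Derivation:
d1 = (ln(S/K) + (r - q + 0.5*sigma^2) * T) / (sigma * sqrt(T)) = -0.23251237
d2 = d1 - sigma * sqrt(T) = -0.39172920
exp(-rT) = 0.94459407; exp(-qT) = 1.00000000
C = S_0 * exp(-qT) * N(d1) - K * exp(-rT) * N(d2)
N(d1) = 0.40807004; N(d2) = 0.34762916
C = 27.7100 * 1.00000000 * 0.40807004 - 30.8300 * 0.94459407 * 0.34762916 = 1.1840


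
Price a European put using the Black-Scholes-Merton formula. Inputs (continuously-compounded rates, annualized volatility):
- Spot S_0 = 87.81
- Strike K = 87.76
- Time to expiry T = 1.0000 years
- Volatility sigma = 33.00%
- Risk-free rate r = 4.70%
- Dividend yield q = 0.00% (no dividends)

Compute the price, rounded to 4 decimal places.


d1 = (ln(S/K) + (r - q + 0.5*sigma^2) * T) / (sigma * sqrt(T)) = 0.30915022
d2 = d1 - sigma * sqrt(T) = -0.02084978
exp(-rT) = 0.95408740; exp(-qT) = 1.00000000
P = K * exp(-rT) * N(-d2) - S_0 * exp(-qT) * N(-d1)
N(-d1) = 0.37860363; N(-d2) = 0.50831726
P = 87.7600 * 0.95408740 * 0.50831726 - 87.8100 * 1.00000000 * 0.37860363 = 9.3166

Answer: Price = 9.3166


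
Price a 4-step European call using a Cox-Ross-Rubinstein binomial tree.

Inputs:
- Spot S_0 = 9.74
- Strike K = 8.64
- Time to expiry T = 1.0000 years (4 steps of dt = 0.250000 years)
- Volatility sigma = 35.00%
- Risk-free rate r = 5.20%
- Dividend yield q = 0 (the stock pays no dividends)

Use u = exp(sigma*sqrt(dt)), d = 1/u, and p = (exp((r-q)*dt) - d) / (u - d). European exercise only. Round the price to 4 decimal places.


Answer: Price = V(0,0) = 2.2078

Derivation:
dt = T/N = 0.250000
u = exp(sigma*sqrt(dt)) = 1.191246; d = 1/u = 0.839457
p = (exp((r-q)*dt) - d) / (u - d) = 0.493557
Discount per step: exp(-r*dt) = 0.987084
Stock lattice S(k, i) with i counting down-moves:
  k=0: S(0,0) = 9.7400
  k=1: S(1,0) = 11.6027; S(1,1) = 8.1763
  k=2: S(2,0) = 13.8217; S(2,1) = 9.7400; S(2,2) = 6.8637
  k=3: S(3,0) = 16.4651; S(3,1) = 11.6027; S(3,2) = 8.1763; S(3,3) = 5.7617
  k=4: S(4,0) = 19.6140; S(4,1) = 13.8217; S(4,2) = 9.7400; S(4,3) = 6.8637; S(4,4) = 4.8367
Terminal payoffs V(N, i) = max(S_T - K, 0):
  V(4,0) = 10.973951; V(4,1) = 5.181718; V(4,2) = 1.100000; V(4,3) = 0.000000; V(4,4) = 0.000000
Backward induction: V(k, i) = exp(-r*dt) * [p * V(k+1, i) + (1-p) * V(k+1, i+1)].
  V(3,0) = exp(-r*dt) * [p*10.973951 + (1-p)*5.181718] = 7.936662
  V(3,1) = exp(-r*dt) * [p*5.181718 + (1-p)*1.100000] = 3.074331
  V(3,2) = exp(-r*dt) * [p*1.100000 + (1-p)*0.000000] = 0.535900
  V(3,3) = exp(-r*dt) * [p*0.000000 + (1-p)*0.000000] = 0.000000
  V(2,0) = exp(-r*dt) * [p*7.936662 + (1-p)*3.074331] = 5.403463
  V(2,1) = exp(-r*dt) * [p*3.074331 + (1-p)*0.535900] = 1.765656
  V(2,2) = exp(-r*dt) * [p*0.535900 + (1-p)*0.000000] = 0.261081
  V(1,0) = exp(-r*dt) * [p*5.403463 + (1-p)*1.765656] = 3.515124
  V(1,1) = exp(-r*dt) * [p*1.765656 + (1-p)*0.261081] = 0.990710
  V(0,0) = exp(-r*dt) * [p*3.515124 + (1-p)*0.990710] = 2.207763


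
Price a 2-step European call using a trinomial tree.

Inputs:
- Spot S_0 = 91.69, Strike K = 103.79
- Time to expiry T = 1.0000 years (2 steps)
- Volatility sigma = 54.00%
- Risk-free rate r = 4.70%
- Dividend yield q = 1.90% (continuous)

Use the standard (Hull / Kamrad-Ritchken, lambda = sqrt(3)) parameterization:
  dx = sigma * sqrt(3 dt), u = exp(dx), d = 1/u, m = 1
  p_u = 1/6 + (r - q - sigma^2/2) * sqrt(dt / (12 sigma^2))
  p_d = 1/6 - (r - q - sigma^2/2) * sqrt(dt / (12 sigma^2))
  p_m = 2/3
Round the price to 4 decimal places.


Answer: Price = V(0,0) = 14.8960

Derivation:
dt = T/N = 0.500000; dx = sigma*sqrt(3*dt) = 0.661362
u = exp(dx) = 1.937430; d = 1/u = 0.516148
p_u = 0.122137, p_m = 0.666667, p_d = 0.211196
Discount per step: exp(-r*dt) = 0.976774
Stock lattice S(k, j) with j the centered position index:
  k=0: S(0,+0) = 91.6900
  k=1: S(1,-1) = 47.3256; S(1,+0) = 91.6900; S(1,+1) = 177.6429
  k=2: S(2,-2) = 24.4270; S(2,-1) = 47.3256; S(2,+0) = 91.6900; S(2,+1) = 177.6429; S(2,+2) = 344.1707
Terminal payoffs V(N, j) = max(S_T - K, 0):
  V(2,-2) = 0.000000; V(2,-1) = 0.000000; V(2,+0) = 0.000000; V(2,+1) = 73.852935; V(2,+2) = 240.380710
Backward induction: V(k, j) = exp(-r*dt) * [p_u * V(k+1, j+1) + p_m * V(k+1, j) + p_d * V(k+1, j-1)]
  V(1,-1) = exp(-r*dt) * [p_u*0.000000 + p_m*0.000000 + p_d*0.000000] = 0.000000
  V(1,+0) = exp(-r*dt) * [p_u*73.852935 + p_m*0.000000 + p_d*0.000000] = 8.810699
  V(1,+1) = exp(-r*dt) * [p_u*240.380710 + p_m*73.852935 + p_d*0.000000] = 76.769312
  V(0,+0) = exp(-r*dt) * [p_u*76.769312 + p_m*8.810699 + p_d*0.000000] = 14.895999


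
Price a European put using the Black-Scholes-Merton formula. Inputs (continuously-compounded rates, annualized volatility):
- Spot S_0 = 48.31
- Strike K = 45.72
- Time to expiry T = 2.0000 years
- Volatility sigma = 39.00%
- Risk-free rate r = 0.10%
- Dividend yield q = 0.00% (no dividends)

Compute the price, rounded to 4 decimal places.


Answer: Price = 8.9179

Derivation:
d1 = (ln(S/K) + (r - q + 0.5*sigma^2) * T) / (sigma * sqrt(T)) = 0.37930430
d2 = d1 - sigma * sqrt(T) = -0.17223899
exp(-rT) = 0.99800200; exp(-qT) = 1.00000000
P = K * exp(-rT) * N(-d2) - S_0 * exp(-qT) * N(-d1)
N(-d1) = 0.35223095; N(-d2) = 0.56837518
P = 45.7200 * 0.99800200 * 0.56837518 - 48.3100 * 1.00000000 * 0.35223095 = 8.9179


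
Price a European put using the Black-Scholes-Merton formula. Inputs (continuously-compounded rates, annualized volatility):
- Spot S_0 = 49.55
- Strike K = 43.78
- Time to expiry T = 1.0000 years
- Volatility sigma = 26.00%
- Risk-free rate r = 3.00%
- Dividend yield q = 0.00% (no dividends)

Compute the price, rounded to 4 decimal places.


Answer: Price = 2.0307

Derivation:
d1 = (ln(S/K) + (r - q + 0.5*sigma^2) * T) / (sigma * sqrt(T)) = 0.72155834
d2 = d1 - sigma * sqrt(T) = 0.46155834
exp(-rT) = 0.97044553; exp(-qT) = 1.00000000
P = K * exp(-rT) * N(-d2) - S_0 * exp(-qT) * N(-d1)
N(-d1) = 0.23528303; N(-d2) = 0.32219904
P = 43.7800 * 0.97044553 * 0.32219904 - 49.5500 * 1.00000000 * 0.23528303 = 2.0307


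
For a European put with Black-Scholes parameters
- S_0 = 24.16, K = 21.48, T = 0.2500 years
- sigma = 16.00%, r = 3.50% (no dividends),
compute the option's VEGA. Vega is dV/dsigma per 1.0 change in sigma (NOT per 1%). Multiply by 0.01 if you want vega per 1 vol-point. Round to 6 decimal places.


d1 = 1.6190762928; d2 = 1.5390762928
phi(d1) = 0.1075668726; exp(-qT) = 1.0000000000; exp(-rT) = 0.9912881698
Vega = S * exp(-qT) * phi(d1) * sqrt(T) = 24.1600 * 1.0000000000 * 0.1075668726 * 0.5000000000 = 1.299408

Answer: Vega = 1.299408


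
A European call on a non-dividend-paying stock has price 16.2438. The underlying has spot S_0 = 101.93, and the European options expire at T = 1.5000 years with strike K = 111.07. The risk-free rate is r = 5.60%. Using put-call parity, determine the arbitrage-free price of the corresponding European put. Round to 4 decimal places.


Put-call parity: C - P = S_0 * exp(-qT) - K * exp(-rT).
S_0 * exp(-qT) = 101.9300 * 1.00000000 = 101.93000000
K * exp(-rT) = 111.0700 * 0.91943126 = 102.12122961
P = C - S*exp(-qT) + K*exp(-rT)
P = 16.2438 - 101.93000000 + 102.12122961 = 16.4350

Answer: Put price = 16.4350


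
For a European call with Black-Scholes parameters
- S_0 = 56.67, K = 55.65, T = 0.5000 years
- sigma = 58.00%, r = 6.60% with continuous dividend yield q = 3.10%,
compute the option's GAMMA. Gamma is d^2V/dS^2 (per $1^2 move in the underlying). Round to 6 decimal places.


Answer: Gamma = 0.016196

Derivation:
d1 = 0.2920177703; d2 = -0.1181041628
phi(d1) = 0.3822900282; exp(-qT) = 0.9846195068; exp(-rT) = 0.9675385596
Gamma = exp(-qT) * phi(d1) / (S * sigma * sqrt(T)) = 0.9846195068 * 0.3822900282 / (56.6700 * 0.5800 * 0.7071067812) = 0.016196


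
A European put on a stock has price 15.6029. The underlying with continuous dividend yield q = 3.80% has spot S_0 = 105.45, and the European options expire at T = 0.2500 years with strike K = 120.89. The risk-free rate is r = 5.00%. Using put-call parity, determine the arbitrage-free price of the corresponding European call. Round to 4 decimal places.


Answer: Call price = 0.6676

Derivation:
Put-call parity: C - P = S_0 * exp(-qT) - K * exp(-rT).
S_0 * exp(-qT) = 105.4500 * 0.99054498 = 104.45296840
K * exp(-rT) = 120.8900 * 0.98757780 = 119.38828030
C = P + S*exp(-qT) - K*exp(-rT)
C = 15.6029 + 104.45296840 - 119.38828030 = 0.6676


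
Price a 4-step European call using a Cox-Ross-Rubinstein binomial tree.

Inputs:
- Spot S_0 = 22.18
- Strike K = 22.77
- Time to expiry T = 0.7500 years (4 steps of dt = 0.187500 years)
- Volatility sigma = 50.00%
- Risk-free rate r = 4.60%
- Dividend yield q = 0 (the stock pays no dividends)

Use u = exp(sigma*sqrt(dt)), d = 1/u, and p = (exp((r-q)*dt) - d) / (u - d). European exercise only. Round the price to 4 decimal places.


dt = T/N = 0.187500
u = exp(sigma*sqrt(dt)) = 1.241731; d = 1/u = 0.805327
p = (exp((r-q)*dt) - d) / (u - d) = 0.465933
Discount per step: exp(-r*dt) = 0.991412
Stock lattice S(k, i) with i counting down-moves:
  k=0: S(0,0) = 22.1800
  k=1: S(1,0) = 27.5416; S(1,1) = 17.8622
  k=2: S(2,0) = 34.1992; S(2,1) = 22.1800; S(2,2) = 14.3849
  k=3: S(3,0) = 42.4663; S(3,1) = 27.5416; S(3,2) = 17.8622; S(3,3) = 11.5845
  k=4: S(4,0) = 52.7317; S(4,1) = 34.1992; S(4,2) = 22.1800; S(4,3) = 14.3849; S(4,4) = 9.3294
Terminal payoffs V(N, i) = max(S_T - K, 0):
  V(4,0) = 29.961679; V(4,1) = 11.429249; V(4,2) = 0.000000; V(4,3) = 0.000000; V(4,4) = 0.000000
Backward induction: V(k, i) = exp(-r*dt) * [p * V(k+1, i) + (1-p) * V(k+1, i+1)].
  V(3,0) = exp(-r*dt) * [p*29.961679 + (1-p)*11.429249] = 19.891813
  V(3,1) = exp(-r*dt) * [p*11.429249 + (1-p)*0.000000] = 5.279533
  V(3,2) = exp(-r*dt) * [p*0.000000 + (1-p)*0.000000] = 0.000000
  V(3,3) = exp(-r*dt) * [p*0.000000 + (1-p)*0.000000] = 0.000000
  V(2,0) = exp(-r*dt) * [p*19.891813 + (1-p)*5.279533] = 11.984069
  V(2,1) = exp(-r*dt) * [p*5.279533 + (1-p)*0.000000] = 2.438784
  V(2,2) = exp(-r*dt) * [p*0.000000 + (1-p)*0.000000] = 0.000000
  V(1,0) = exp(-r*dt) * [p*11.984069 + (1-p)*2.438784] = 6.827110
  V(1,1) = exp(-r*dt) * [p*2.438784 + (1-p)*0.000000] = 1.126552
  V(0,0) = exp(-r*dt) * [p*6.827110 + (1-p)*1.126552] = 3.750146

Answer: Price = V(0,0) = 3.7501


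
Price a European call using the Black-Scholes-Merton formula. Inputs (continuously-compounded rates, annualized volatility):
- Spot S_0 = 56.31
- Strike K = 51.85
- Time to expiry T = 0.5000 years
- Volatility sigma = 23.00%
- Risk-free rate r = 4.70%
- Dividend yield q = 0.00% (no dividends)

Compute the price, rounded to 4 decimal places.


d1 = (ln(S/K) + (r - q + 0.5*sigma^2) * T) / (sigma * sqrt(T)) = 0.73319106
d2 = d1 - sigma * sqrt(T) = 0.57055650
exp(-rT) = 0.97677397; exp(-qT) = 1.00000000
C = S_0 * exp(-qT) * N(d1) - K * exp(-rT) * N(d2)
N(d1) = 0.76827905; N(d2) = 0.71584984
C = 56.3100 * 1.00000000 * 0.76827905 - 51.8500 * 0.97677397 * 0.71584984 = 7.0071

Answer: Price = 7.0071


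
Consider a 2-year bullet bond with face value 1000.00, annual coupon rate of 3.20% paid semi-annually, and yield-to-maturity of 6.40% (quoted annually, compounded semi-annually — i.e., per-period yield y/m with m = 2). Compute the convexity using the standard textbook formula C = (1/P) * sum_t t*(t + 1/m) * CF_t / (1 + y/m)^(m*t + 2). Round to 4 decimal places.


Answer: Convexity = 4.5436

Derivation:
Coupon per period c = face * coupon_rate / m = 16.000000
Periods per year m = 2; per-period yield y/m = 0.032000
Number of cashflows N = 4
Cashflows (t years, CF_t, discount factor 1/(1+y/m)^(m*t), PV):
  t = 0.5000: CF_t = 16.000000, DF = 0.968992, PV = 15.503876
  t = 1.0000: CF_t = 16.000000, DF = 0.938946, PV = 15.023136
  t = 1.5000: CF_t = 16.000000, DF = 0.909831, PV = 14.557302
  t = 2.0000: CF_t = 1016.000000, DF = 0.881620, PV = 895.725460
Price P = sum_t PV_t = 940.809774
Convexity numerator sum_t t*(t + 1/m) * CF_t / (1+y/m)^(m*t + 2):
  t = 0.5000: term = 7.278651
  t = 1.0000: term = 21.158869
  t = 1.5000: term = 41.005560
  t = 2.0000: term = 4205.189085
Convexity = (1/P) * sum = 4274.632166 / 940.809774 = 4.543567


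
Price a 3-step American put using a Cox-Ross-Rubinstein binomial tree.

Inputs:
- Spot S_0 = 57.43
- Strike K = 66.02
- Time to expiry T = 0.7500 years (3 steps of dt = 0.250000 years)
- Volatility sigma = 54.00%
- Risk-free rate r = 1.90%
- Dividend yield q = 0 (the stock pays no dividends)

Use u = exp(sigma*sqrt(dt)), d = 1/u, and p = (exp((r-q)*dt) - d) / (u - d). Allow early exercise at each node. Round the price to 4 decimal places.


Answer: Price = V(0,0) = 16.0750

Derivation:
dt = T/N = 0.250000
u = exp(sigma*sqrt(dt)) = 1.309964; d = 1/u = 0.763379
p = (exp((r-q)*dt) - d) / (u - d) = 0.441618
Discount per step: exp(-r*dt) = 0.995261
Stock lattice S(k, i) with i counting down-moves:
  k=0: S(0,0) = 57.4300
  k=1: S(1,0) = 75.2313; S(1,1) = 43.8409
  k=2: S(2,0) = 98.5503; S(2,1) = 57.4300; S(2,2) = 33.4672
  k=3: S(3,0) = 129.0974; S(3,1) = 75.2313; S(3,2) = 43.8409; S(3,3) = 25.5482
Terminal payoffs V(N, i) = max(K - S_T, 0):
  V(3,0) = 0.000000; V(3,1) = 0.000000; V(3,2) = 22.179116; V(3,3) = 40.471801
Backward induction: V(k, i) = exp(-r*dt) * [p * V(k+1, i) + (1-p) * V(k+1, i+1)]; then take max(V_cont, immediate exercise) for American.
  V(2,0) = exp(-r*dt) * [p*0.000000 + (1-p)*0.000000] = 0.000000; exercise = 0.000000; V(2,0) = max -> 0.000000
  V(2,1) = exp(-r*dt) * [p*0.000000 + (1-p)*22.179116] = 12.325730; exercise = 8.590000; V(2,1) = max -> 12.325730
  V(2,2) = exp(-r*dt) * [p*22.179116 + (1-p)*40.471801] = 32.239916; exercise = 32.552768; V(2,2) = max -> 32.552768
  V(1,0) = exp(-r*dt) * [p*0.000000 + (1-p)*12.325730] = 6.849851; exercise = 0.000000; V(1,0) = max -> 6.849851
  V(1,1) = exp(-r*dt) * [p*12.325730 + (1-p)*32.552768] = 23.508213; exercise = 22.179116; V(1,1) = max -> 23.508213
  V(0,0) = exp(-r*dt) * [p*6.849851 + (1-p)*23.508213] = 16.075041; exercise = 8.590000; V(0,0) = max -> 16.075041


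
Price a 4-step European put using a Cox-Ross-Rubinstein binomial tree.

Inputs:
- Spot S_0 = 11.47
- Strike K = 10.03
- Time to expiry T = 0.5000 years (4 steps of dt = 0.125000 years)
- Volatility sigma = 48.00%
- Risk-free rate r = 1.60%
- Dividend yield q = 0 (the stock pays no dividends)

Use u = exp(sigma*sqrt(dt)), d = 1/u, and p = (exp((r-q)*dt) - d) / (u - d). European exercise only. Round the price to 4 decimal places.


Answer: Price = V(0,0) = 0.8746

Derivation:
dt = T/N = 0.125000
u = exp(sigma*sqrt(dt)) = 1.184956; d = 1/u = 0.843913
p = (exp((r-q)*dt) - d) / (u - d) = 0.463545
Discount per step: exp(-r*dt) = 0.998002
Stock lattice S(k, i) with i counting down-moves:
  k=0: S(0,0) = 11.4700
  k=1: S(1,0) = 13.5914; S(1,1) = 9.6797
  k=2: S(2,0) = 16.1053; S(2,1) = 11.4700; S(2,2) = 8.1688
  k=3: S(3,0) = 19.0840; S(3,1) = 13.5914; S(3,2) = 9.6797; S(3,3) = 6.8938
  k=4: S(4,0) = 22.6137; S(4,1) = 16.1053; S(4,2) = 11.4700; S(4,3) = 8.1688; S(4,4) = 5.8177
Terminal payoffs V(N, i) = max(K - S_T, 0):
  V(4,0) = 0.000000; V(4,1) = 0.000000; V(4,2) = 0.000000; V(4,3) = 1.861186; V(4,4) = 4.212257
Backward induction: V(k, i) = exp(-r*dt) * [p * V(k+1, i) + (1-p) * V(k+1, i+1)].
  V(3,0) = exp(-r*dt) * [p*0.000000 + (1-p)*0.000000] = 0.000000
  V(3,1) = exp(-r*dt) * [p*0.000000 + (1-p)*0.000000] = 0.000000
  V(3,2) = exp(-r*dt) * [p*0.000000 + (1-p)*1.861186] = 0.996447
  V(3,3) = exp(-r*dt) * [p*1.861186 + (1-p)*4.212257] = 3.116190
  V(2,0) = exp(-r*dt) * [p*0.000000 + (1-p)*0.000000] = 0.000000
  V(2,1) = exp(-r*dt) * [p*0.000000 + (1-p)*0.996447] = 0.533481
  V(2,2) = exp(-r*dt) * [p*0.996447 + (1-p)*3.116190] = 2.129330
  V(1,0) = exp(-r*dt) * [p*0.000000 + (1-p)*0.533481] = 0.285616
  V(1,1) = exp(-r*dt) * [p*0.533481 + (1-p)*2.129330] = 1.386805
  V(0,0) = exp(-r*dt) * [p*0.285616 + (1-p)*1.386805] = 0.874603


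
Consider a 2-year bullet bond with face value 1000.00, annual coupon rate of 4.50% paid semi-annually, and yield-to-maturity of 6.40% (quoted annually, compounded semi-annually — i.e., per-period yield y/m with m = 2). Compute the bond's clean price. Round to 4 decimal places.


Answer: Price = 964.8558

Derivation:
Coupon per period c = face * coupon_rate / m = 22.500000
Periods per year m = 2; per-period yield y/m = 0.032000
Number of cashflows N = 4
Cashflows (t years, CF_t, discount factor 1/(1+y/m)^(m*t), PV):
  t = 0.5000: CF_t = 22.500000, DF = 0.968992, PV = 21.802326
  t = 1.0000: CF_t = 22.500000, DF = 0.938946, PV = 21.126284
  t = 1.5000: CF_t = 22.500000, DF = 0.909831, PV = 20.471206
  t = 2.0000: CF_t = 1022.500000, DF = 0.881620, PV = 901.455987
Price P = sum_t PV_t = 964.855803


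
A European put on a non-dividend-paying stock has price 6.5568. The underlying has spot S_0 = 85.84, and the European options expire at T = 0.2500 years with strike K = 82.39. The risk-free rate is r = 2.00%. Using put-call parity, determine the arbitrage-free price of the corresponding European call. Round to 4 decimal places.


Put-call parity: C - P = S_0 * exp(-qT) - K * exp(-rT).
S_0 * exp(-qT) = 85.8400 * 1.00000000 = 85.84000000
K * exp(-rT) = 82.3900 * 0.99501248 = 81.97907816
C = P + S*exp(-qT) - K*exp(-rT)
C = 6.5568 + 85.84000000 - 81.97907816 = 10.4177

Answer: Call price = 10.4177


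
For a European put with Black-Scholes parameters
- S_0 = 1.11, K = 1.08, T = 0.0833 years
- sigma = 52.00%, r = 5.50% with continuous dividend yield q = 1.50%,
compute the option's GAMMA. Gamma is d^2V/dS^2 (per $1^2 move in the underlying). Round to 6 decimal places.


Answer: Gamma = 2.299949

Derivation:
d1 = 0.2798030508; d2 = 0.1297220060
phi(d1) = 0.3836274396; exp(-qT) = 0.9987512803; exp(-rT) = 0.9954289791
Gamma = exp(-qT) * phi(d1) / (S * sigma * sqrt(T)) = 0.9987512803 * 0.3836274396 / (1.1100 * 0.5200 * 0.2886173938) = 2.299949


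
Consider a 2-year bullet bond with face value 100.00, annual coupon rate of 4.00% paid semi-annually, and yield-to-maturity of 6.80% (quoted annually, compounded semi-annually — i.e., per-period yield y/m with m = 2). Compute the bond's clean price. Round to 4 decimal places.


Answer: Price = 94.8455

Derivation:
Coupon per period c = face * coupon_rate / m = 2.000000
Periods per year m = 2; per-period yield y/m = 0.034000
Number of cashflows N = 4
Cashflows (t years, CF_t, discount factor 1/(1+y/m)^(m*t), PV):
  t = 0.5000: CF_t = 2.000000, DF = 0.967118, PV = 1.934236
  t = 1.0000: CF_t = 2.000000, DF = 0.935317, PV = 1.870634
  t = 1.5000: CF_t = 2.000000, DF = 0.904562, PV = 1.809124
  t = 2.0000: CF_t = 102.000000, DF = 0.874818, PV = 89.231464
Price P = sum_t PV_t = 94.845458


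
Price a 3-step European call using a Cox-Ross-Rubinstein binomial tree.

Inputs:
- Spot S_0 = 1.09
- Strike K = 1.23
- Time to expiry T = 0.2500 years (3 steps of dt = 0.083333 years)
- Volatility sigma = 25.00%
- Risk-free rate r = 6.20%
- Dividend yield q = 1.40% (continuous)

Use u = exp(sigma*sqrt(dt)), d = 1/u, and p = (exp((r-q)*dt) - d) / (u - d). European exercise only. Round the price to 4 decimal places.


Answer: Price = V(0,0) = 0.0161

Derivation:
dt = T/N = 0.083333
u = exp(sigma*sqrt(dt)) = 1.074837; d = 1/u = 0.930374
p = (exp((r-q)*dt) - d) / (u - d) = 0.509710
Discount per step: exp(-r*dt) = 0.994847
Stock lattice S(k, i) with i counting down-moves:
  k=0: S(0,0) = 1.0900
  k=1: S(1,0) = 1.1716; S(1,1) = 1.0141
  k=2: S(2,0) = 1.2592; S(2,1) = 1.0900; S(2,2) = 0.9435
  k=3: S(3,0) = 1.3535; S(3,1) = 1.1716; S(3,2) = 1.0141; S(3,3) = 0.8778
Terminal payoffs V(N, i) = max(S_T - K, 0):
  V(3,0) = 0.123487; V(3,1) = 0.000000; V(3,2) = 0.000000; V(3,3) = 0.000000
Backward induction: V(k, i) = exp(-r*dt) * [p * V(k+1, i) + (1-p) * V(k+1, i+1)].
  V(2,0) = exp(-r*dt) * [p*0.123487 + (1-p)*0.000000] = 0.062618
  V(2,1) = exp(-r*dt) * [p*0.000000 + (1-p)*0.000000] = 0.000000
  V(2,2) = exp(-r*dt) * [p*0.000000 + (1-p)*0.000000] = 0.000000
  V(1,0) = exp(-r*dt) * [p*0.062618 + (1-p)*0.000000] = 0.031753
  V(1,1) = exp(-r*dt) * [p*0.000000 + (1-p)*0.000000] = 0.000000
  V(0,0) = exp(-r*dt) * [p*0.031753 + (1-p)*0.000000] = 0.016101


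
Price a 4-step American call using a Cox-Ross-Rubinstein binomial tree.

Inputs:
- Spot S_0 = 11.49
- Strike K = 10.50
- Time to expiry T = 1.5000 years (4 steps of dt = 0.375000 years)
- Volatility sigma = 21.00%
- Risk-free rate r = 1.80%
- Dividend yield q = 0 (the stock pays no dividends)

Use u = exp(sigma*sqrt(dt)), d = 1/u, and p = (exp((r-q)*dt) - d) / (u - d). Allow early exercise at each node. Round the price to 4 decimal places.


dt = T/N = 0.375000
u = exp(sigma*sqrt(dt)) = 1.137233; d = 1/u = 0.879327
p = (exp((r-q)*dt) - d) / (u - d) = 0.494156
Discount per step: exp(-r*dt) = 0.993273
Stock lattice S(k, i) with i counting down-moves:
  k=0: S(0,0) = 11.4900
  k=1: S(1,0) = 13.0668; S(1,1) = 10.1035
  k=2: S(2,0) = 14.8600; S(2,1) = 11.4900; S(2,2) = 8.8843
  k=3: S(3,0) = 16.8993; S(3,1) = 13.0668; S(3,2) = 10.1035; S(3,3) = 7.8122
  k=4: S(4,0) = 19.2184; S(4,1) = 14.8600; S(4,2) = 11.4900; S(4,3) = 8.8843; S(4,4) = 6.8695
Terminal payoffs V(N, i) = max(S_T - K, 0):
  V(4,0) = 8.718434; V(4,1) = 4.360007; V(4,2) = 0.990000; V(4,3) = 0.000000; V(4,4) = 0.000000
Backward induction: V(k, i) = exp(-r*dt) * [p * V(k+1, i) + (1-p) * V(k+1, i+1)]; then take max(V_cont, immediate exercise) for American.
  V(3,0) = exp(-r*dt) * [p*8.718434 + (1-p)*4.360007] = 6.469928; exercise = 6.399292; V(3,0) = max -> 6.469928
  V(3,1) = exp(-r*dt) * [p*4.360007 + (1-p)*0.990000] = 2.637445; exercise = 2.566808; V(3,1) = max -> 2.637445
  V(3,2) = exp(-r*dt) * [p*0.990000 + (1-p)*0.000000] = 0.485923; exercise = 0.000000; V(3,2) = max -> 0.485923
  V(3,3) = exp(-r*dt) * [p*0.000000 + (1-p)*0.000000] = 0.000000; exercise = 0.000000; V(3,3) = max -> 0.000000
  V(2,0) = exp(-r*dt) * [p*6.469928 + (1-p)*2.637445] = 4.500805; exercise = 4.360007; V(2,0) = max -> 4.500805
  V(2,1) = exp(-r*dt) * [p*2.637445 + (1-p)*0.485923] = 1.538688; exercise = 0.990000; V(2,1) = max -> 1.538688
  V(2,2) = exp(-r*dt) * [p*0.485923 + (1-p)*0.000000] = 0.238506; exercise = 0.000000; V(2,2) = max -> 0.238506
  V(1,0) = exp(-r*dt) * [p*4.500805 + (1-p)*1.538688] = 2.982236; exercise = 2.566808; V(1,0) = max -> 2.982236
  V(1,1) = exp(-r*dt) * [p*1.538688 + (1-p)*0.238506] = 0.875072; exercise = 0.000000; V(1,1) = max -> 0.875072
  V(0,0) = exp(-r*dt) * [p*2.982236 + (1-p)*0.875072] = 1.903447; exercise = 0.990000; V(0,0) = max -> 1.903447

Answer: Price = V(0,0) = 1.9034


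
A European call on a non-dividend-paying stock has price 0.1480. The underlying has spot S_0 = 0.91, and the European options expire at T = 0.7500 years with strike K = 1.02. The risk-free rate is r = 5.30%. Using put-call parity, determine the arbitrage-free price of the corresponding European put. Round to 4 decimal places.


Put-call parity: C - P = S_0 * exp(-qT) - K * exp(-rT).
S_0 * exp(-qT) = 0.9100 * 1.00000000 = 0.91000000
K * exp(-rT) = 1.0200 * 0.96102967 = 0.98025026
P = C - S*exp(-qT) + K*exp(-rT)
P = 0.1480 - 0.91000000 + 0.98025026 = 0.2183

Answer: Put price = 0.2183


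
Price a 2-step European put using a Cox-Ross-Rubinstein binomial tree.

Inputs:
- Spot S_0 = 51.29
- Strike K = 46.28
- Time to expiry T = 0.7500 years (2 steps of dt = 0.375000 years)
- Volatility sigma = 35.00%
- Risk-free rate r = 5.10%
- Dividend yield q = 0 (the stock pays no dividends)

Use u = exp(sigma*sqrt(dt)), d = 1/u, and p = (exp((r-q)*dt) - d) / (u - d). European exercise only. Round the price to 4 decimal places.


Answer: Price = V(0,0) = 3.2053

Derivation:
dt = T/N = 0.375000
u = exp(sigma*sqrt(dt)) = 1.239032; d = 1/u = 0.807082
p = (exp((r-q)*dt) - d) / (u - d) = 0.491324
Discount per step: exp(-r*dt) = 0.981057
Stock lattice S(k, i) with i counting down-moves:
  k=0: S(0,0) = 51.2900
  k=1: S(1,0) = 63.5499; S(1,1) = 41.3952
  k=2: S(2,0) = 78.7404; S(2,1) = 51.2900; S(2,2) = 33.4093
Terminal payoffs V(N, i) = max(K - S_T, 0):
  V(2,0) = 0.000000; V(2,1) = 0.000000; V(2,2) = 12.870674
Backward induction: V(k, i) = exp(-r*dt) * [p * V(k+1, i) + (1-p) * V(k+1, i+1)].
  V(1,0) = exp(-r*dt) * [p*0.000000 + (1-p)*0.000000] = 0.000000
  V(1,1) = exp(-r*dt) * [p*0.000000 + (1-p)*12.870674] = 6.422986
  V(0,0) = exp(-r*dt) * [p*0.000000 + (1-p)*6.422986] = 3.205329


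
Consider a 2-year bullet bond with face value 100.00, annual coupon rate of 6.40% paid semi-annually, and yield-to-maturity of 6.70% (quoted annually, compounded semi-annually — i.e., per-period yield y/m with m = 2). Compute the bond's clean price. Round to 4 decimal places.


Answer: Price = 99.4471

Derivation:
Coupon per period c = face * coupon_rate / m = 3.200000
Periods per year m = 2; per-period yield y/m = 0.033500
Number of cashflows N = 4
Cashflows (t years, CF_t, discount factor 1/(1+y/m)^(m*t), PV):
  t = 0.5000: CF_t = 3.200000, DF = 0.967586, PV = 3.096275
  t = 1.0000: CF_t = 3.200000, DF = 0.936222, PV = 2.995912
  t = 1.5000: CF_t = 3.200000, DF = 0.905876, PV = 2.898802
  t = 2.0000: CF_t = 103.200000, DF = 0.876512, PV = 90.456082
Price P = sum_t PV_t = 99.447071


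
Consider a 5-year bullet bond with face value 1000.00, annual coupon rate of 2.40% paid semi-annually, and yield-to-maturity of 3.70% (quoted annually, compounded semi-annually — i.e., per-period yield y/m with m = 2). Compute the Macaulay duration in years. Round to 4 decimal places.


Answer: Macaulay duration = 4.7315 years

Derivation:
Coupon per period c = face * coupon_rate / m = 12.000000
Periods per year m = 2; per-period yield y/m = 0.018500
Number of cashflows N = 10
Cashflows (t years, CF_t, discount factor 1/(1+y/m)^(m*t), PV):
  t = 0.5000: CF_t = 12.000000, DF = 0.981836, PV = 11.782032
  t = 1.0000: CF_t = 12.000000, DF = 0.964002, PV = 11.568024
  t = 1.5000: CF_t = 12.000000, DF = 0.946492, PV = 11.357903
  t = 2.0000: CF_t = 12.000000, DF = 0.929300, PV = 11.151598
  t = 2.5000: CF_t = 12.000000, DF = 0.912420, PV = 10.949041
  t = 3.0000: CF_t = 12.000000, DF = 0.895847, PV = 10.750163
  t = 3.5000: CF_t = 12.000000, DF = 0.879575, PV = 10.554897
  t = 4.0000: CF_t = 12.000000, DF = 0.863598, PV = 10.363179
  t = 4.5000: CF_t = 12.000000, DF = 0.847912, PV = 10.174942
  t = 5.0000: CF_t = 1012.000000, DF = 0.832510, PV = 842.500523
Price P = sum_t PV_t = 941.152302
Macaulay numerator sum_t t * PV_t:
  t * PV_t at t = 0.5000: 5.891016
  t * PV_t at t = 1.0000: 11.568024
  t * PV_t at t = 1.5000: 17.036854
  t * PV_t at t = 2.0000: 22.303196
  t * PV_t at t = 2.5000: 27.372602
  t * PV_t at t = 3.0000: 32.250489
  t * PV_t at t = 3.5000: 36.942141
  t * PV_t at t = 4.0000: 41.452714
  t * PV_t at t = 4.5000: 45.787239
  t * PV_t at t = 5.0000: 4212.502615
Macaulay duration D = (sum_t t * PV_t) / P = 4453.106891 / 941.152302 = 4.731548


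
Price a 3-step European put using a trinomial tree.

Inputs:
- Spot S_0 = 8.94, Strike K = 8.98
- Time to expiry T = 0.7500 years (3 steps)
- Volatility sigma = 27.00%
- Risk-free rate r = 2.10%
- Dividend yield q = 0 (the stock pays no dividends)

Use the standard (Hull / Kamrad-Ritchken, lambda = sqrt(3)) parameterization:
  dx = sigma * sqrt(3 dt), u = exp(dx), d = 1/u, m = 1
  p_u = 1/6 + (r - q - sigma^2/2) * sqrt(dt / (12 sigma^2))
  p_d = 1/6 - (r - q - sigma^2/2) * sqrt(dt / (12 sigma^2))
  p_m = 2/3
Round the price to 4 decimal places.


dt = T/N = 0.250000; dx = sigma*sqrt(3*dt) = 0.233827
u = exp(dx) = 1.263426; d = 1/u = 0.791499
p_u = 0.158407, p_m = 0.666667, p_d = 0.174926
Discount per step: exp(-r*dt) = 0.994764
Stock lattice S(k, j) with j the centered position index:
  k=0: S(0,+0) = 8.9400
  k=1: S(1,-1) = 7.0760; S(1,+0) = 8.9400; S(1,+1) = 11.2950
  k=2: S(2,-2) = 5.6006; S(2,-1) = 7.0760; S(2,+0) = 8.9400; S(2,+1) = 11.2950; S(2,+2) = 14.2704
  k=3: S(3,-3) = 4.4329; S(3,-2) = 5.6006; S(3,-1) = 7.0760; S(3,+0) = 8.9400; S(3,+1) = 11.2950; S(3,+2) = 14.2704; S(3,+3) = 18.0296
Terminal payoffs V(N, j) = max(K - S_T, 0):
  V(3,-3) = 4.547096; V(3,-2) = 3.379354; V(3,-1) = 1.904000; V(3,+0) = 0.040000; V(3,+1) = 0.000000; V(3,+2) = 0.000000; V(3,+3) = 0.000000
Backward induction: V(k, j) = exp(-r*dt) * [p_u * V(k+1, j+1) + p_m * V(k+1, j) + p_d * V(k+1, j-1)]
  V(2,-2) = exp(-r*dt) * [p_u*1.904000 + p_m*3.379354 + p_d*4.547096] = 3.332375
  V(2,-1) = exp(-r*dt) * [p_u*0.040000 + p_m*1.904000 + p_d*3.379354] = 1.857032
  V(2,+0) = exp(-r*dt) * [p_u*0.000000 + p_m*0.040000 + p_d*1.904000] = 0.357842
  V(2,+1) = exp(-r*dt) * [p_u*0.000000 + p_m*0.000000 + p_d*0.040000] = 0.006960
  V(2,+2) = exp(-r*dt) * [p_u*0.000000 + p_m*0.000000 + p_d*0.000000] = 0.000000
  V(1,-1) = exp(-r*dt) * [p_u*0.357842 + p_m*1.857032 + p_d*3.332375] = 1.867793
  V(1,+0) = exp(-r*dt) * [p_u*0.006960 + p_m*0.357842 + p_d*1.857032] = 0.561551
  V(1,+1) = exp(-r*dt) * [p_u*0.000000 + p_m*0.006960 + p_d*0.357842] = 0.066884
  V(0,+0) = exp(-r*dt) * [p_u*0.066884 + p_m*0.561551 + p_d*1.867793] = 0.707961

Answer: Price = V(0,0) = 0.7080


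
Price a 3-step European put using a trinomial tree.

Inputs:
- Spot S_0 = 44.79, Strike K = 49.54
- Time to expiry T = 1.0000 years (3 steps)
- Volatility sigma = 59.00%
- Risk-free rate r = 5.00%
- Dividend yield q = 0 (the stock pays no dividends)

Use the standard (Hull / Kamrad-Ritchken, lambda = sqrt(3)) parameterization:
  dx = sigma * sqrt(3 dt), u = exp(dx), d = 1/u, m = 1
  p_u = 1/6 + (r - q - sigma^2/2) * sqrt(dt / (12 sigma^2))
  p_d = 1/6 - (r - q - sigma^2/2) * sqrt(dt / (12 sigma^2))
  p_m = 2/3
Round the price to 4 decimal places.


Answer: Price = V(0,0) = 11.6147

Derivation:
dt = T/N = 0.333333; dx = sigma*sqrt(3*dt) = 0.590000
u = exp(dx) = 1.803988; d = 1/u = 0.554327
p_u = 0.131624, p_m = 0.666667, p_d = 0.201709
Discount per step: exp(-r*dt) = 0.983471
Stock lattice S(k, j) with j the centered position index:
  k=0: S(0,+0) = 44.7900
  k=1: S(1,-1) = 24.8283; S(1,+0) = 44.7900; S(1,+1) = 80.8006
  k=2: S(2,-2) = 13.7630; S(2,-1) = 24.8283; S(2,+0) = 44.7900; S(2,+1) = 80.8006; S(2,+2) = 145.7634
  k=3: S(3,-3) = 7.6292; S(3,-2) = 13.7630; S(3,-1) = 24.8283; S(3,+0) = 44.7900; S(3,+1) = 80.8006; S(3,+2) = 145.7634; S(3,+3) = 262.9555
Terminal payoffs V(N, j) = max(K - S_T, 0):
  V(3,-3) = 41.910785; V(3,-2) = 35.776985; V(3,-1) = 24.711681; V(3,+0) = 4.750000; V(3,+1) = 0.000000; V(3,+2) = 0.000000; V(3,+3) = 0.000000
Backward induction: V(k, j) = exp(-r*dt) * [p_u * V(k+1, j+1) + p_m * V(k+1, j) + p_d * V(k+1, j-1)]
  V(2,-2) = exp(-r*dt) * [p_u*24.711681 + p_m*35.776985 + p_d*41.910785] = 34.970047
  V(2,-1) = exp(-r*dt) * [p_u*4.750000 + p_m*24.711681 + p_d*35.776985] = 23.914299
  V(2,+0) = exp(-r*dt) * [p_u*0.000000 + p_m*4.750000 + p_d*24.711681] = 8.016508
  V(2,+1) = exp(-r*dt) * [p_u*0.000000 + p_m*0.000000 + p_d*4.750000] = 0.942282
  V(2,+2) = exp(-r*dt) * [p_u*0.000000 + p_m*0.000000 + p_d*0.000000] = 0.000000
  V(1,-1) = exp(-r*dt) * [p_u*8.016508 + p_m*23.914299 + p_d*34.970047] = 23.654266
  V(1,+0) = exp(-r*dt) * [p_u*0.942282 + p_m*8.016508 + p_d*23.914299] = 10.121983
  V(1,+1) = exp(-r*dt) * [p_u*0.000000 + p_m*0.942282 + p_d*8.016508] = 2.208080
  V(0,+0) = exp(-r*dt) * [p_u*2.208080 + p_m*10.121983 + p_d*23.654266] = 11.614704


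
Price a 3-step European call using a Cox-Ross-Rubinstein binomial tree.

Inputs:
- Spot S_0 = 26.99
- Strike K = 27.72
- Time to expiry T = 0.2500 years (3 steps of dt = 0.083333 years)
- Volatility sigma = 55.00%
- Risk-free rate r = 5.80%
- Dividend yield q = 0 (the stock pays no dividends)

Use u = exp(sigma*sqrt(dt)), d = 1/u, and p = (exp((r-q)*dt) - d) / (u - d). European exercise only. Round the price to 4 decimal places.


Answer: Price = V(0,0) = 3.0412

Derivation:
dt = T/N = 0.083333
u = exp(sigma*sqrt(dt)) = 1.172070; d = 1/u = 0.853191
p = (exp((r-q)*dt) - d) / (u - d) = 0.475584
Discount per step: exp(-r*dt) = 0.995178
Stock lattice S(k, i) with i counting down-moves:
  k=0: S(0,0) = 26.9900
  k=1: S(1,0) = 31.6342; S(1,1) = 23.0276
  k=2: S(2,0) = 37.0775; S(2,1) = 26.9900; S(2,2) = 19.6470
  k=3: S(3,0) = 43.4574; S(3,1) = 31.6342; S(3,2) = 23.0276; S(3,3) = 16.7626
Terminal payoffs V(N, i) = max(S_T - K, 0):
  V(3,0) = 15.737367; V(3,1) = 3.914166; V(3,2) = 0.000000; V(3,3) = 0.000000
Backward induction: V(k, i) = exp(-r*dt) * [p * V(k+1, i) + (1-p) * V(k+1, i+1)].
  V(2,0) = exp(-r*dt) * [p*15.737367 + (1-p)*3.914166] = 9.491111
  V(2,1) = exp(-r*dt) * [p*3.914166 + (1-p)*0.000000] = 1.852541
  V(2,2) = exp(-r*dt) * [p*0.000000 + (1-p)*0.000000] = 0.000000
  V(1,0) = exp(-r*dt) * [p*9.491111 + (1-p)*1.852541] = 5.458876
  V(1,1) = exp(-r*dt) * [p*1.852541 + (1-p)*0.000000] = 0.876791
  V(0,0) = exp(-r*dt) * [p*5.458876 + (1-p)*0.876791] = 3.041224


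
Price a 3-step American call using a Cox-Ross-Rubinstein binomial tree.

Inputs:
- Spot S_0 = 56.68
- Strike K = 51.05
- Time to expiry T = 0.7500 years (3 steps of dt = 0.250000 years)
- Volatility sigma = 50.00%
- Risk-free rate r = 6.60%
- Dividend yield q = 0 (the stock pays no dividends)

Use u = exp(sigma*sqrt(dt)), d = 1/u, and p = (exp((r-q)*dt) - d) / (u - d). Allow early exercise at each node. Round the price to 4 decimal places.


dt = T/N = 0.250000
u = exp(sigma*sqrt(dt)) = 1.284025; d = 1/u = 0.778801
p = (exp((r-q)*dt) - d) / (u - d) = 0.470753
Discount per step: exp(-r*dt) = 0.983635
Stock lattice S(k, i) with i counting down-moves:
  k=0: S(0,0) = 56.6800
  k=1: S(1,0) = 72.7786; S(1,1) = 44.1424
  k=2: S(2,0) = 93.4495; S(2,1) = 56.6800; S(2,2) = 34.3782
  k=3: S(3,0) = 119.9916; S(3,1) = 72.7786; S(3,2) = 44.1424; S(3,3) = 26.7737
Terminal payoffs V(N, i) = max(S_T - K, 0):
  V(3,0) = 68.941561; V(3,1) = 21.728561; V(3,2) = 0.000000; V(3,3) = 0.000000
Backward induction: V(k, i) = exp(-r*dt) * [p * V(k+1, i) + (1-p) * V(k+1, i+1)]; then take max(V_cont, immediate exercise) for American.
  V(2,0) = exp(-r*dt) * [p*68.941561 + (1-p)*21.728561] = 43.234936; exercise = 42.399522; V(2,0) = max -> 43.234936
  V(2,1) = exp(-r*dt) * [p*21.728561 + (1-p)*0.000000] = 10.061398; exercise = 5.630000; V(2,1) = max -> 10.061398
  V(2,2) = exp(-r*dt) * [p*0.000000 + (1-p)*0.000000] = 0.000000; exercise = 0.000000; V(2,2) = max -> 0.000000
  V(1,0) = exp(-r*dt) * [p*43.234936 + (1-p)*10.061398] = 25.257736; exercise = 21.728561; V(1,0) = max -> 25.257736
  V(1,1) = exp(-r*dt) * [p*10.061398 + (1-p)*0.000000] = 4.658925; exercise = 0.000000; V(1,1) = max -> 4.658925
  V(0,0) = exp(-r*dt) * [p*25.257736 + (1-p)*4.658925] = 14.120952; exercise = 5.630000; V(0,0) = max -> 14.120952

Answer: Price = V(0,0) = 14.1210


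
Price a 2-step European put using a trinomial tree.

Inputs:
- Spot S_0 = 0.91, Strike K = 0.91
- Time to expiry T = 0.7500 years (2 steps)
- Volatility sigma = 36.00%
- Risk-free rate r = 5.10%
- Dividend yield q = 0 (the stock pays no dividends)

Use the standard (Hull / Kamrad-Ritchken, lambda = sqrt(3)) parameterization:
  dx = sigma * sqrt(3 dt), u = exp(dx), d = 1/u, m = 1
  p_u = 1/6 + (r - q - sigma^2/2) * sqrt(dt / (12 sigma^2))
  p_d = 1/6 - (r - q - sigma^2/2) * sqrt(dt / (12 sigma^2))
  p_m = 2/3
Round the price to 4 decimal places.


dt = T/N = 0.375000; dx = sigma*sqrt(3*dt) = 0.381838
u = exp(dx) = 1.464974; d = 1/u = 0.682606
p_u = 0.159890, p_m = 0.666667, p_d = 0.173443
Discount per step: exp(-r*dt) = 0.981057
Stock lattice S(k, j) with j the centered position index:
  k=0: S(0,+0) = 0.9100
  k=1: S(1,-1) = 0.6212; S(1,+0) = 0.9100; S(1,+1) = 1.3331
  k=2: S(2,-2) = 0.4240; S(2,-1) = 0.6212; S(2,+0) = 0.9100; S(2,+1) = 1.3331; S(2,+2) = 1.9530
Terminal payoffs V(N, j) = max(K - S_T, 0):
  V(2,-2) = 0.485985; V(2,-1) = 0.288829; V(2,+0) = 0.000000; V(2,+1) = 0.000000; V(2,+2) = 0.000000
Backward induction: V(k, j) = exp(-r*dt) * [p_u * V(k+1, j+1) + p_m * V(k+1, j) + p_d * V(k+1, j-1)]
  V(1,-1) = exp(-r*dt) * [p_u*0.000000 + p_m*0.288829 + p_d*0.485985] = 0.271599
  V(1,+0) = exp(-r*dt) * [p_u*0.000000 + p_m*0.000000 + p_d*0.288829] = 0.049146
  V(1,+1) = exp(-r*dt) * [p_u*0.000000 + p_m*0.000000 + p_d*0.000000] = 0.000000
  V(0,+0) = exp(-r*dt) * [p_u*0.000000 + p_m*0.049146 + p_d*0.271599] = 0.078358

Answer: Price = V(0,0) = 0.0784


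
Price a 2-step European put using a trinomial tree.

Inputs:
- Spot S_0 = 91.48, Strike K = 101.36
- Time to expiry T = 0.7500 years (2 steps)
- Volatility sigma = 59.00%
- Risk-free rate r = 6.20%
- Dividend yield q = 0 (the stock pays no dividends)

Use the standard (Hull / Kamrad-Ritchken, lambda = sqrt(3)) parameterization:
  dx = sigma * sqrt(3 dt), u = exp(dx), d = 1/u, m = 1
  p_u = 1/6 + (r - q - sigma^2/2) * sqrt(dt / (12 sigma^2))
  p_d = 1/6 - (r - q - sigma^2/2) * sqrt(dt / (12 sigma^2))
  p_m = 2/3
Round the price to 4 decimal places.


Answer: Price = V(0,0) = 20.9350

Derivation:
dt = T/N = 0.375000; dx = sigma*sqrt(3*dt) = 0.625790
u = exp(dx) = 1.869722; d = 1/u = 0.534839
p_u = 0.133094, p_m = 0.666667, p_d = 0.200239
Discount per step: exp(-r*dt) = 0.977018
Stock lattice S(k, j) with j the centered position index:
  k=0: S(0,+0) = 91.4800
  k=1: S(1,-1) = 48.9271; S(1,+0) = 91.4800; S(1,+1) = 171.0421
  k=2: S(2,-2) = 26.1681; S(2,-1) = 48.9271; S(2,+0) = 91.4800; S(2,+1) = 171.0421; S(2,+2) = 319.8011
Terminal payoffs V(N, j) = max(K - S_T, 0):
  V(2,-2) = 75.191893; V(2,-1) = 52.432928; V(2,+0) = 9.880000; V(2,+1) = 0.000000; V(2,+2) = 0.000000
Backward induction: V(k, j) = exp(-r*dt) * [p_u * V(k+1, j+1) + p_m * V(k+1, j) + p_d * V(k+1, j-1)]
  V(1,-1) = exp(-r*dt) * [p_u*9.880000 + p_m*52.432928 + p_d*75.191893] = 50.147045
  V(1,+0) = exp(-r*dt) * [p_u*0.000000 + p_m*9.880000 + p_d*52.432928] = 16.693135
  V(1,+1) = exp(-r*dt) * [p_u*0.000000 + p_m*0.000000 + p_d*9.880000] = 1.932898
  V(0,+0) = exp(-r*dt) * [p_u*1.932898 + p_m*16.693135 + p_d*50.147045] = 20.934980


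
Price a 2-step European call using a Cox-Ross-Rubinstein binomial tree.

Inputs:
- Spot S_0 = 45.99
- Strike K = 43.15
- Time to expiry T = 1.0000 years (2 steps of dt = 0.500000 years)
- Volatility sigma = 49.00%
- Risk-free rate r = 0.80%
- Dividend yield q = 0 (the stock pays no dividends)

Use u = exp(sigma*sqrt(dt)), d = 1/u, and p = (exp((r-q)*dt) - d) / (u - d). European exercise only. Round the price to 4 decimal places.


dt = T/N = 0.500000
u = exp(sigma*sqrt(dt)) = 1.414084; d = 1/u = 0.707171
p = (exp((r-q)*dt) - d) / (u - d) = 0.419905
Discount per step: exp(-r*dt) = 0.996008
Stock lattice S(k, i) with i counting down-moves:
  k=0: S(0,0) = 45.9900
  k=1: S(1,0) = 65.0337; S(1,1) = 32.5228
  k=2: S(2,0) = 91.9632; S(2,1) = 45.9900; S(2,2) = 22.9992
Terminal payoffs V(N, i) = max(S_T - K, 0):
  V(2,0) = 48.813212; V(2,1) = 2.840000; V(2,2) = 0.000000
Backward induction: V(k, i) = exp(-r*dt) * [p * V(k+1, i) + (1-p) * V(k+1, i+1)].
  V(1,0) = exp(-r*dt) * [p*48.813212 + (1-p)*2.840000] = 22.056001
  V(1,1) = exp(-r*dt) * [p*2.840000 + (1-p)*0.000000] = 1.187771
  V(0,0) = exp(-r*dt) * [p*22.056001 + (1-p)*1.187771] = 9.910732

Answer: Price = V(0,0) = 9.9107


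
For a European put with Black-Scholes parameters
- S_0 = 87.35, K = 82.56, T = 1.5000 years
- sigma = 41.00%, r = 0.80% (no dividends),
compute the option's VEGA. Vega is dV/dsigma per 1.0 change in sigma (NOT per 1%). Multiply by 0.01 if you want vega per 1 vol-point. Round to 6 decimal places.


d1 = 0.3872837148; d2 = -0.1148616824
phi(d1) = 0.3701181977; exp(-qT) = 1.0000000000; exp(-rT) = 0.9880717129
Vega = S * exp(-qT) * phi(d1) * sqrt(T) = 87.3500 * 1.0000000000 * 0.3701181977 * 1.2247448714 = 39.595787

Answer: Vega = 39.595787
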